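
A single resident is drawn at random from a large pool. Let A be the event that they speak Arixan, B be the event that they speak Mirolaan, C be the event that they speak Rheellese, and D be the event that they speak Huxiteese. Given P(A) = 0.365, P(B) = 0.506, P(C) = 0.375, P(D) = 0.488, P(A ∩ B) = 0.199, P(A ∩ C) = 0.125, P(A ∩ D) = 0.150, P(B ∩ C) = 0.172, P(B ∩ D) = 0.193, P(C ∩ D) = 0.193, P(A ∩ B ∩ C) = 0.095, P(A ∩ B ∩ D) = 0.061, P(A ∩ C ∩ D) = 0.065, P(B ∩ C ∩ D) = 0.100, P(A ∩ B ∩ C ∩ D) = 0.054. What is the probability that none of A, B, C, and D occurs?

0.031

By inclusion–exclusion:
P(A ∪ B ∪ C ∪ D) = 0.365 + 0.506 + 0.375 + 0.488 − 0.199 − 0.125 − 0.150 − 0.172 − 0.193 − 0.193 + 0.095 + 0.061 + 0.065 + 0.100 − 0.054 = 0.969
P(none) = 1 − 0.969 = 0.031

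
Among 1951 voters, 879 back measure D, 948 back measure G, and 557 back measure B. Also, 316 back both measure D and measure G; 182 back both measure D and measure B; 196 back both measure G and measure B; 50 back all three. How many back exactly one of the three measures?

1146

N(exactly one) = 879 + 948 + 557 − 2·316 − 2·182 − 2·196 + 3·50 = 1146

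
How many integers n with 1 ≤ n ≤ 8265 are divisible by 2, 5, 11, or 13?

Using inclusion–exclusion:
4132 + 1653 + 751 + 635 − 826 − 375 − 317 − 150 − 127 − 57 + 75 + 63 + 28 + 11 − 5 = 5491

5491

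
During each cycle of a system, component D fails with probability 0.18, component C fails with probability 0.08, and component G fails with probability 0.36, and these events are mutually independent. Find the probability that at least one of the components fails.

0.517184

P(none) = (1 − 0.18) × (1 − 0.08) × (1 − 0.36) = 0.82 × 0.92 × 0.64 = 0.482816
P(at least one) = 1 − 0.482816 = 0.517184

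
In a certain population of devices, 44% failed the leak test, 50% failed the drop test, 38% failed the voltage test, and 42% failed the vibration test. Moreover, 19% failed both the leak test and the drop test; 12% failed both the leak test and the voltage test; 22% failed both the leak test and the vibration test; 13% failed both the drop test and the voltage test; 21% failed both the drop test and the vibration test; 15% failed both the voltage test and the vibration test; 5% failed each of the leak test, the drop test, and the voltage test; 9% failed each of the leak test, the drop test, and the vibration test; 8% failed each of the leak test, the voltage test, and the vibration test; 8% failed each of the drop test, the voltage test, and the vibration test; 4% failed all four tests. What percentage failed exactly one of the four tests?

P(exactly one) = 44 + 50 + 38 + 42 − 2·19 − 2·12 − 2·22 − 2·13 − 2·21 − 2·15 + 3·5 + 3·9 + 3·8 + 3·8 − 4·4 = 44%

44%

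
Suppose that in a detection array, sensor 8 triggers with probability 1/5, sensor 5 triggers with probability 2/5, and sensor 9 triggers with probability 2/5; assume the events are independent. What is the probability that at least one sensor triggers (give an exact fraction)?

89/125

P(none) = (1 − 1/5) × (1 − 2/5) × (1 − 2/5) = 4/5 × 3/5 × 3/5 = 36/125
P(at least one) = 1 − 36/125 = 89/125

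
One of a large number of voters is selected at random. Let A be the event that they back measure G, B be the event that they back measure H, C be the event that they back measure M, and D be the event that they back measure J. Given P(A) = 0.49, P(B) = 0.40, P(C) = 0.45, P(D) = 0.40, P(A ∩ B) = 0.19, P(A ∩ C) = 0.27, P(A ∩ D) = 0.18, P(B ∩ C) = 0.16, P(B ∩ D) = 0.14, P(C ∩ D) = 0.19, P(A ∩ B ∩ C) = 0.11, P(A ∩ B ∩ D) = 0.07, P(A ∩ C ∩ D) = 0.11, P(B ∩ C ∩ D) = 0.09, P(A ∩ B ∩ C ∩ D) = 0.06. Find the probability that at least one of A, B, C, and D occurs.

0.93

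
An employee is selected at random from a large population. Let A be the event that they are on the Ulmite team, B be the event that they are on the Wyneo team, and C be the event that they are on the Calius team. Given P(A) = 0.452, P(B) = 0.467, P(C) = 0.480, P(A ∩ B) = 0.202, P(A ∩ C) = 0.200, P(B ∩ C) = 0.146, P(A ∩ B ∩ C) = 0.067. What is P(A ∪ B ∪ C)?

P(A ∪ B ∪ C) = 0.452 + 0.467 + 0.480 − 0.202 − 0.200 − 0.146 + 0.067 = 0.918

0.918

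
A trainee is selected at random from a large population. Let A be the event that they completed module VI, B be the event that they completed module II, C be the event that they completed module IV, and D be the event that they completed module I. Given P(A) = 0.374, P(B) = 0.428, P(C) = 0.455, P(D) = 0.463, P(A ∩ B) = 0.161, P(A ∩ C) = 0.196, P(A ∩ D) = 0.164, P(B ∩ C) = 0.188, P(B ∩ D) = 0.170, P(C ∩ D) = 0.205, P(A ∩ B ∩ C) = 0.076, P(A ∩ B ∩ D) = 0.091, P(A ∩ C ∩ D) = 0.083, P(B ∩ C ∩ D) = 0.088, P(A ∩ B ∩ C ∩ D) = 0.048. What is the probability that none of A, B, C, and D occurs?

0.074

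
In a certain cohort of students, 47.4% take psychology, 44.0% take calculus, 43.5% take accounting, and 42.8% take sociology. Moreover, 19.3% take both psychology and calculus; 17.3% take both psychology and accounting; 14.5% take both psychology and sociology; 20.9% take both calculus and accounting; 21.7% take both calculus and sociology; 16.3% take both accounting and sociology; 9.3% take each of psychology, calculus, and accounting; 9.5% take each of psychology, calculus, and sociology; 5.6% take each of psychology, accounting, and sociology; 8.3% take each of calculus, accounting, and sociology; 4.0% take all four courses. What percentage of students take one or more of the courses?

96.4%

By inclusion-exclusion,
P(union) = 47.4 + 44.0 + 43.5 + 42.8 − 19.3 − 17.3 − 14.5 − 20.9 − 21.7 − 16.3 + 9.3 + 9.5 + 5.6 + 8.3 − 4.0 = 96.4%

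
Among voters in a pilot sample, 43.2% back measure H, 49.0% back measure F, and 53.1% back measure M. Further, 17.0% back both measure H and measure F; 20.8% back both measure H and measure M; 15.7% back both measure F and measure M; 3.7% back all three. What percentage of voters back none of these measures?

4.5%

Inclusion–exclusion gives
P(at least one) = 43.2 + 49.0 + 53.1 − 17.0 − 20.8 − 15.7 + 3.7 = 95.5%
P(none) = 100% − 95.5% = 4.5%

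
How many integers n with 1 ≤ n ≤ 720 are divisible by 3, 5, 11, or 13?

floor(720/3) + floor(720/5) + floor(720/11) + floor(720/13) − floor(720/15) − floor(720/33) − floor(720/39) − floor(720/55) − floor(720/65) − floor(720/143) + floor(720/165) + floor(720/195) + floor(720/429) + floor(720/715) − floor(720/2145) = 240 + 144 + 65 + 55 − 48 − 21 − 18 − 13 − 11 − 5 + 4 + 3 + 1 + 1 − 0 = 397

397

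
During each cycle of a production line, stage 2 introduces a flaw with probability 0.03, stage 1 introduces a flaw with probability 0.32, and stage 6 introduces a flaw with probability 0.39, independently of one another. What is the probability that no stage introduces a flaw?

0.402356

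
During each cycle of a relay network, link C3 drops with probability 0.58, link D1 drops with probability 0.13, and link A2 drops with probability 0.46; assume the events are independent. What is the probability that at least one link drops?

P(none) = (1 − 0.58) × (1 − 0.13) × (1 − 0.46) = 0.42 × 0.87 × 0.54 = 0.197316
P(at least one) = 1 − 0.197316 = 0.802684

0.802684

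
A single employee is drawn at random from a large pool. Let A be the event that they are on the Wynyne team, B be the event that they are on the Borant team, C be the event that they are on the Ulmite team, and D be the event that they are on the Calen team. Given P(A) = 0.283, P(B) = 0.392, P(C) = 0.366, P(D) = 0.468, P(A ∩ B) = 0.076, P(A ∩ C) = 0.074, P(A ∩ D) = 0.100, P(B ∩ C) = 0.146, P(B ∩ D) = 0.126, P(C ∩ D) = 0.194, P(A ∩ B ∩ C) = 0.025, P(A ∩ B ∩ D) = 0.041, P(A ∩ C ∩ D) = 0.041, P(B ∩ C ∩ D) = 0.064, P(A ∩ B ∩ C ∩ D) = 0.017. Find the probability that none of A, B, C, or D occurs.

P(A ∪ B ∪ C ∪ D) = 0.283 + 0.392 + 0.366 + 0.468 − 0.076 − 0.074 − 0.100 − 0.146 − 0.126 − 0.194 + 0.025 + 0.041 + 0.041 + 0.064 − 0.017 = 0.947
P(none) = 1 − 0.947 = 0.053

0.053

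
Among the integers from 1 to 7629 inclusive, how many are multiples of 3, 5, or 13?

2543 + 1525 + 586 − 508 − 195 − 117 + 39 = 3873

3873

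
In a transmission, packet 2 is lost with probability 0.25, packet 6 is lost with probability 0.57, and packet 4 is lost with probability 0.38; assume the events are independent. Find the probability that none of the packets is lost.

0.19995

P(none) = (1 − 0.25) × (1 − 0.57) × (1 − 0.38) = 0.75 × 0.43 × 0.62 = 0.19995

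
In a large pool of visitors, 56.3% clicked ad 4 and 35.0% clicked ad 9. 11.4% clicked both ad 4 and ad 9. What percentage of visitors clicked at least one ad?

79.9%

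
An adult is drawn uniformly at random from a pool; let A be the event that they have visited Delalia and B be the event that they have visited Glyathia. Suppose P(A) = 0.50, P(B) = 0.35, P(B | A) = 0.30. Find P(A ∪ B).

P(A ∩ B) = P(A)·P(B|A) = 0.50 × 0.30 = 0.15
P(A ∪ B) = 0.50 + 0.35 − 0.15 = 0.70

0.70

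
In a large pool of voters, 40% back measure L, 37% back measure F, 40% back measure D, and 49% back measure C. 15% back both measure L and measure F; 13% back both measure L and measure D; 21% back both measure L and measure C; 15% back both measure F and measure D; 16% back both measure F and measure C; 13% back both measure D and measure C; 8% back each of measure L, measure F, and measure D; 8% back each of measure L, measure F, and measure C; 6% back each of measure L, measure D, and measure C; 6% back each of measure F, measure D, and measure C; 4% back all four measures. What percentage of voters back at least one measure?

Apply inclusion-exclusion:
P(at least one) = 40 + 37 + 40 + 49 − 15 − 13 − 21 − 15 − 16 − 13 + 8 + 8 + 6 + 6 − 4 = 97%

97%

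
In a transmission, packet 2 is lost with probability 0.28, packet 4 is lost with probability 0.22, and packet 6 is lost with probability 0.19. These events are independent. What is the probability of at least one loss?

P(none) = (1 − 0.28) × (1 − 0.22) × (1 − 0.19) = 0.72 × 0.78 × 0.81 = 0.454896
P(at least one) = 1 − 0.454896 = 0.545104

0.545104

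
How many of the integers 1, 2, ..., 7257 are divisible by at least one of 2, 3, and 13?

5024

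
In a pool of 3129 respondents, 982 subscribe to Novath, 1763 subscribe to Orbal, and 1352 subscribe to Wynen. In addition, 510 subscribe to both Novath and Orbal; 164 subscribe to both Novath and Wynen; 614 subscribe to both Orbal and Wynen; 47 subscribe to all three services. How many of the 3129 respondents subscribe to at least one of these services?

By inclusion–exclusion:
|union| = 982 + 1763 + 1352 − 510 − 164 − 614 + 47 = 2856

2856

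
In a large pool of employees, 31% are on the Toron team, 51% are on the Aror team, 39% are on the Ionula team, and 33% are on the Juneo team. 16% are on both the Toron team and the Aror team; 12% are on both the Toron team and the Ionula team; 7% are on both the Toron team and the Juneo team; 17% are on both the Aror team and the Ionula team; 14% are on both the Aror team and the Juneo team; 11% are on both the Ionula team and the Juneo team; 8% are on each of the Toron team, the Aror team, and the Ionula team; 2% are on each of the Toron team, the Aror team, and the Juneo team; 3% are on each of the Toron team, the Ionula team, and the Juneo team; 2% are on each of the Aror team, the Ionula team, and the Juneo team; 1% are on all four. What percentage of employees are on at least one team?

91%

P(at least one) = 31 + 51 + 39 + 33 − 16 − 12 − 7 − 17 − 14 − 11 + 8 + 2 + 3 + 2 − 1 = 91%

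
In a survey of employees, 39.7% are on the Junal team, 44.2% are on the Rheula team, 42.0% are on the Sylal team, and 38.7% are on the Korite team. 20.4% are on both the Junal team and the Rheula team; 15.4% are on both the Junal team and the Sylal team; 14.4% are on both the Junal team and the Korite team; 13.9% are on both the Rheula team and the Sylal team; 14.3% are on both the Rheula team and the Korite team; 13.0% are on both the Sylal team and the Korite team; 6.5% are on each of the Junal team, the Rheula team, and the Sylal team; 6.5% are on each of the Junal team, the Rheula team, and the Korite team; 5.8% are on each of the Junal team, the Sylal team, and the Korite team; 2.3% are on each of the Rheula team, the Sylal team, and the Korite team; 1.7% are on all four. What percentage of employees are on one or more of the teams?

92.6%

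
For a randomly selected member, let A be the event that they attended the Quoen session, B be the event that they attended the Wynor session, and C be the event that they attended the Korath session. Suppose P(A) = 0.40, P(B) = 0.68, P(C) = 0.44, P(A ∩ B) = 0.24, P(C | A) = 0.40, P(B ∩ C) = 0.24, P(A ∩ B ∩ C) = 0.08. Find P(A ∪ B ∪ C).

0.96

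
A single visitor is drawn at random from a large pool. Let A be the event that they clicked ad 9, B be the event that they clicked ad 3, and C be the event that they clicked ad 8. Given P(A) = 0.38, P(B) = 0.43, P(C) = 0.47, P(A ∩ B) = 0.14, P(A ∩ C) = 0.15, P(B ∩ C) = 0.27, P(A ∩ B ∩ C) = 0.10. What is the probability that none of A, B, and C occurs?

0.18

P(A ∪ B ∪ C) = 0.38 + 0.43 + 0.47 − 0.14 − 0.15 − 0.27 + 0.10 = 0.82
P(none) = 1 − 0.82 = 0.18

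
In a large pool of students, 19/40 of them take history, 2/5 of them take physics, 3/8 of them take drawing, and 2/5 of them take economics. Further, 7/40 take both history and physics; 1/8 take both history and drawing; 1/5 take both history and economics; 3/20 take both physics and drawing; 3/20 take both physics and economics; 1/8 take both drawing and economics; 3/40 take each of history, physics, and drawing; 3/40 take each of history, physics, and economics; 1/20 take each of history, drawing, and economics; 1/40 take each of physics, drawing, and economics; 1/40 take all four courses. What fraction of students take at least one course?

P(union) = 19/40 + 2/5 + 3/8 + 2/5 − 7/40 − 1/8 − 1/5 − 3/20 − 3/20 − 1/8 + 3/40 + 3/40 + 1/20 + 1/40 − 1/40 = 37/40

37/40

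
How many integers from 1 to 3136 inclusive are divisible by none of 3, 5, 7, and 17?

1349

Using inclusion–exclusion:
1045 + 627 + 448 + 184 − 209 − 149 − 61 − 89 − 36 − 26 + 29 + 12 + 8 + 5 − 1 = 1787
3136 − 1787 = 1349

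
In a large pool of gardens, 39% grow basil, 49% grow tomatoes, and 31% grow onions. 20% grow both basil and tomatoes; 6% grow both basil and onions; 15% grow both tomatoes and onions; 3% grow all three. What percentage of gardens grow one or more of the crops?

Using inclusion–exclusion:
P(≥1) = 39 + 49 + 31 − 20 − 6 − 15 + 3 = 81%

81%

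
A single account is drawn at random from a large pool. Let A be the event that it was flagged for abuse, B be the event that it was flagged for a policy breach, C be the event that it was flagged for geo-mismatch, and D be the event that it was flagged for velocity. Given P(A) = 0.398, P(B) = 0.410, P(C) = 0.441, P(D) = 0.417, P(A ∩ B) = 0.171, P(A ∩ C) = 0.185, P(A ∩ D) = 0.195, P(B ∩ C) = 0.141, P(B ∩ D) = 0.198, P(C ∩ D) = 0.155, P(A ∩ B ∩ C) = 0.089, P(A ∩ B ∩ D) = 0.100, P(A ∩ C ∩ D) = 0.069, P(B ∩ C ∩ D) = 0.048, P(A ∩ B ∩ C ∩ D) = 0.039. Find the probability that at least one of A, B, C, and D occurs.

0.888

By inclusion–exclusion:
P(A ∪ B ∪ C ∪ D) = 0.398 + 0.410 + 0.441 + 0.417 − 0.171 − 0.185 − 0.195 − 0.141 − 0.198 − 0.155 + 0.089 + 0.100 + 0.069 + 0.048 − 0.039 = 0.888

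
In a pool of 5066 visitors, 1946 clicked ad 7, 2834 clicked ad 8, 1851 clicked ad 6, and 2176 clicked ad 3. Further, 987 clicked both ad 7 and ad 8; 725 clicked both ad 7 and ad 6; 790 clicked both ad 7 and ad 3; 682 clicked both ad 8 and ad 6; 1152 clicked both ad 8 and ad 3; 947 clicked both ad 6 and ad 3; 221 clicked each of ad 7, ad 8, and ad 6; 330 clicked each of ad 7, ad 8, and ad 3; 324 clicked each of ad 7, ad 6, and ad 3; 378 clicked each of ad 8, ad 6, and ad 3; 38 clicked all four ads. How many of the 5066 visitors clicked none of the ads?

|at least one| = 1946 + 2834 + 1851 + 2176 − 987 − 725 − 790 − 682 − 1152 − 947 + 221 + 330 + 324 + 378 − 38 = 4739
None: 5066 − 4739 = 327

327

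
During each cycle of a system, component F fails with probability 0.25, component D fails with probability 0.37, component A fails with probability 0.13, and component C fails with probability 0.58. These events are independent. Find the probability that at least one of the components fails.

P(none) = (1 − 0.25) × (1 − 0.37) × (1 − 0.13) × (1 − 0.58) = 0.75 × 0.63 × 0.87 × 0.42 = 0.1726515
P(at least one) = 1 − 0.1726515 = 0.8273485

0.8273485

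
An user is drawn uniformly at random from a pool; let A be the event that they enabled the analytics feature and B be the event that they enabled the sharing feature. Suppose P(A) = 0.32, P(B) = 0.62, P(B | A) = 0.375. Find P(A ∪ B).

0.82

P(A ∩ B) = P(A)·P(B|A) = 0.32 × 0.375 = 0.12
Apply inclusion-exclusion:
P(A ∪ B) = 0.32 + 0.62 − 0.12 = 0.82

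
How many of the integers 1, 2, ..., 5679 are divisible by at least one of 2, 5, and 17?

3541

floor(5679/2) + floor(5679/5) + floor(5679/17) − floor(5679/10) − floor(5679/34) − floor(5679/85) + floor(5679/170) = 2839 + 1135 + 334 − 567 − 167 − 66 + 33 = 3541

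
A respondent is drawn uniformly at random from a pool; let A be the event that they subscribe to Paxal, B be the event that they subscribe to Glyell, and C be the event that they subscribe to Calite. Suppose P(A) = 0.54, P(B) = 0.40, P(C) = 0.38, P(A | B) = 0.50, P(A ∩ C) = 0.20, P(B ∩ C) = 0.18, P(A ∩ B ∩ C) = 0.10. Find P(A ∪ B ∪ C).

0.84

P(A ∩ B) = P(B)·P(A|B) = 0.40 × 0.50 = 0.20
P(A ∪ B ∪ C) = 0.54 + 0.40 + 0.38 − 0.20 − 0.20 − 0.18 + 0.10 = 0.84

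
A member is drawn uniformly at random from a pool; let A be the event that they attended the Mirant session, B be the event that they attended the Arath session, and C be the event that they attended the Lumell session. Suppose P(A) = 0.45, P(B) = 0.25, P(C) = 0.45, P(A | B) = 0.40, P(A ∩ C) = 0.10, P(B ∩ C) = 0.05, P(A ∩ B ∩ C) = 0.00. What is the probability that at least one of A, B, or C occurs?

P(A ∩ B) = P(B)·P(A|B) = 0.25 × 0.40 = 0.10
Inclusion–exclusion gives
P(A ∪ B ∪ C) = 0.45 + 0.25 + 0.45 − 0.10 − 0.10 − 0.05 + 0.00 = 0.90

0.90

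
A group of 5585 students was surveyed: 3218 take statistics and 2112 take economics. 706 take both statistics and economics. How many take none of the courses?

By inclusion-exclusion,
N(≥1) = 3218 + 2112 − 706 = 4624
None: 5585 − 4624 = 961

961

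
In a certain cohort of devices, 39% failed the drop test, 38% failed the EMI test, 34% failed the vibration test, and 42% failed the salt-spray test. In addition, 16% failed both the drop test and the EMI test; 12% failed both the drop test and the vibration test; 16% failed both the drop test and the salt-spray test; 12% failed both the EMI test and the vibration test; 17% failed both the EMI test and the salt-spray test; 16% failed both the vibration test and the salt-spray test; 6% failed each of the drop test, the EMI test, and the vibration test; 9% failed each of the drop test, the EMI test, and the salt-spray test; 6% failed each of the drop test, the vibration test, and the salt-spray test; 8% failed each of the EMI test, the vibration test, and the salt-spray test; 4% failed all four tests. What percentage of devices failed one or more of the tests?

P(union) = 39 + 38 + 34 + 42 − 16 − 12 − 16 − 12 − 17 − 16 + 6 + 9 + 6 + 8 − 4 = 89%

89%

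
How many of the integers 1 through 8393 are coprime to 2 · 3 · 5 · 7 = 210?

1919

By inclusion–exclusion:
floor(8393/2) + floor(8393/3) + floor(8393/5) + floor(8393/7) − floor(8393/6) − floor(8393/10) − floor(8393/14) − floor(8393/15) − floor(8393/21) − floor(8393/35) + floor(8393/30) + floor(8393/42) + floor(8393/70) + floor(8393/105) − floor(8393/210) = 4196 + 2797 + 1678 + 1199 − 1398 − 839 − 599 − 559 − 399 − 239 + 279 + 199 + 119 + 79 − 39 = 6474
8393 − 6474 = 1919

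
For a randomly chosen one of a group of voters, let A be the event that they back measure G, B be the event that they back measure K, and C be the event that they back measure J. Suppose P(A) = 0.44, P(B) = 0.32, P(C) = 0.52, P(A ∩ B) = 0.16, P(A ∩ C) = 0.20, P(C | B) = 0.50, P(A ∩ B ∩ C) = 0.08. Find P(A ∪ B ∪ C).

P(B ∩ C) = P(B)·P(C|B) = 0.32 × 0.50 = 0.16
By inclusion–exclusion:
P(A ∪ B ∪ C) = 0.44 + 0.32 + 0.52 − 0.16 − 0.20 − 0.16 + 0.08 = 0.84

0.84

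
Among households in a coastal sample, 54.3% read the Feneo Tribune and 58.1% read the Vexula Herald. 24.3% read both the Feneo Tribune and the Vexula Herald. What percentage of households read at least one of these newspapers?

P(at least one) = 54.3 + 58.1 − 24.3 = 88.1%

88.1%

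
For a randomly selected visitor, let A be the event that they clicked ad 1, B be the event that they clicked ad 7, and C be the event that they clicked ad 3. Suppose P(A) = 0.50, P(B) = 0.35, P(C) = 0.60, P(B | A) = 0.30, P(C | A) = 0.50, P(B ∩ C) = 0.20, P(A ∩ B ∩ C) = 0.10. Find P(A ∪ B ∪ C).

0.95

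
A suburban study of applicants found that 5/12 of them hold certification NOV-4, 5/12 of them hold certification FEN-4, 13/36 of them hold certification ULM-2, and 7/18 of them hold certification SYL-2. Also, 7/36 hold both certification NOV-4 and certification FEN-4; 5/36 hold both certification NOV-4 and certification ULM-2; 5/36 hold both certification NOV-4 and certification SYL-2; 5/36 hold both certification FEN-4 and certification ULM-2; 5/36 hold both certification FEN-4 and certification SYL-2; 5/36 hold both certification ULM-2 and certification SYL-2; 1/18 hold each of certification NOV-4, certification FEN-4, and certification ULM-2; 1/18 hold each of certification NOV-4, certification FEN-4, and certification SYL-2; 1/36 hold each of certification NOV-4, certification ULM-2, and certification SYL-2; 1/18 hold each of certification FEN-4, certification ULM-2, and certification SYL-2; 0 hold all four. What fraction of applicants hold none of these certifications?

1/9

By inclusion–exclusion:
P(at least one) = 5/12 + 5/12 + 13/36 + 7/18 − 7/36 − 5/36 − 5/36 − 5/36 − 5/36 − 5/36 + 1/18 + 1/18 + 1/36 + 1/18 − 0 = 8/9
P(none) = 1 − 8/9 = 1/9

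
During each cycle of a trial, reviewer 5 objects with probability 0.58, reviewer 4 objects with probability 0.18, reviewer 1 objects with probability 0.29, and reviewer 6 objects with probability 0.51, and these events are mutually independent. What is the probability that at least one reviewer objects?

0.88018324

P(none) = (1 − 0.58) × (1 − 0.18) × (1 − 0.29) × (1 − 0.51) = 0.42 × 0.82 × 0.71 × 0.49 = 0.11981676
P(at least one) = 1 − 0.11981676 = 0.88018324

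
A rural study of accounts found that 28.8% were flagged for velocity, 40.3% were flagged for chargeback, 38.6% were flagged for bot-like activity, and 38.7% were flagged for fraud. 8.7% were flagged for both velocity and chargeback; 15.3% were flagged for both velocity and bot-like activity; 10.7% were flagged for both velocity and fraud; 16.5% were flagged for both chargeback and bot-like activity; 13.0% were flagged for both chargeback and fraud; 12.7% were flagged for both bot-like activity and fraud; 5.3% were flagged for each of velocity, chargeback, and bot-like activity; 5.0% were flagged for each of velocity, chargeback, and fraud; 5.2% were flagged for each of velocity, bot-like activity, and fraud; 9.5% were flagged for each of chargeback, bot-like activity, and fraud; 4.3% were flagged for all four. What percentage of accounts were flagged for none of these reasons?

P(union) = 28.8 + 40.3 + 38.6 + 38.7 − 8.7 − 15.3 − 10.7 − 16.5 − 13.0 − 12.7 + 5.3 + 5.0 + 5.2 + 9.5 − 4.3 = 90.2%
P(none) = 100% − 90.2% = 9.8%

9.8%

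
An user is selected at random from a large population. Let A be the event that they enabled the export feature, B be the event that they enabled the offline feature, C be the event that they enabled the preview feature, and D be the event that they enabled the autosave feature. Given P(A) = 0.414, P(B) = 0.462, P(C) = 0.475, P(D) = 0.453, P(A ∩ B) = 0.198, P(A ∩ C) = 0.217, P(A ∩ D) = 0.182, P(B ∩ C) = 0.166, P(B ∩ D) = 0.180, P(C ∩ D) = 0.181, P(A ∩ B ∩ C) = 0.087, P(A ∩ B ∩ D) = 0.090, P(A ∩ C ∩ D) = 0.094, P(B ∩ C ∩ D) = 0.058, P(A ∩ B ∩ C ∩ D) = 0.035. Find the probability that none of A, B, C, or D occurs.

0.026

P(A ∪ B ∪ C ∪ D) = 0.414 + 0.462 + 0.475 + 0.453 − 0.198 − 0.217 − 0.182 − 0.166 − 0.180 − 0.181 + 0.087 + 0.090 + 0.094 + 0.058 − 0.035 = 0.974
P(none) = 1 − 0.974 = 0.026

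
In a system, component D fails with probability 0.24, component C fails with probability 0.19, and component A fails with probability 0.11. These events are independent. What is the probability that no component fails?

0.547884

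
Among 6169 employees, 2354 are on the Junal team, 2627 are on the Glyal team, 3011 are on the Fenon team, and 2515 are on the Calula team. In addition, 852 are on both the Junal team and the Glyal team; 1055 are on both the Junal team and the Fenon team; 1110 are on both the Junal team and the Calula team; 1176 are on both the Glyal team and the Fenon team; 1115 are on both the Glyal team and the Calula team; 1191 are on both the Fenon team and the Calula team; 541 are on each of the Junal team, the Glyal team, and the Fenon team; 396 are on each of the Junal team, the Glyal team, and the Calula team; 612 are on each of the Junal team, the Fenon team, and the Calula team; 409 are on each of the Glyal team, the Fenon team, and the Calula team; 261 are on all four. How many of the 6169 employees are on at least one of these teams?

5705

|at least one| = 2354 + 2627 + 3011 + 2515 − 852 − 1055 − 1110 − 1176 − 1115 − 1191 + 541 + 396 + 612 + 409 − 261 = 5705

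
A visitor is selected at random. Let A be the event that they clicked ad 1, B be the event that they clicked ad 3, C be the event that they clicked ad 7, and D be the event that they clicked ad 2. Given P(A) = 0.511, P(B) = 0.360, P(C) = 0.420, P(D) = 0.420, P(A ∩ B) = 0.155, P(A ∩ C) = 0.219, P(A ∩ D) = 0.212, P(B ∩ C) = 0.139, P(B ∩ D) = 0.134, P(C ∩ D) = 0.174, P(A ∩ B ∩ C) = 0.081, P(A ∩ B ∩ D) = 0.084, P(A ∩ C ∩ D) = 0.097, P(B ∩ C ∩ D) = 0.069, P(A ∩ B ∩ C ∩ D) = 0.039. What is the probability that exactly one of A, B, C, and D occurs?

0.482

P(exactly one) = 0.511 + 0.360 + 0.420 + 0.420 − 2·0.155 − 2·0.219 − 2·0.212 − 2·0.139 − 2·0.134 − 2·0.174 + 3·0.081 + 3·0.084 + 3·0.097 + 3·0.069 − 4·0.039 = 0.482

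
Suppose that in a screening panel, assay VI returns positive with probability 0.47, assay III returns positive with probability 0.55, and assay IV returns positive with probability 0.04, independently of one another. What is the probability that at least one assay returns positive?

0.77104

P(none) = (1 − 0.47) × (1 − 0.55) × (1 − 0.04) = 0.53 × 0.45 × 0.96 = 0.22896
P(at least one) = 1 − 0.22896 = 0.77104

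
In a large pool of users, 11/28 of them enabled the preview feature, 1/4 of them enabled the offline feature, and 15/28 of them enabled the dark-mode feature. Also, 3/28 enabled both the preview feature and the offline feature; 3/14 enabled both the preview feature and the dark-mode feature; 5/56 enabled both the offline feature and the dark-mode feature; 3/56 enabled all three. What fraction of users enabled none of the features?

P(≥1) = 11/28 + 1/4 + 15/28 − 3/28 − 3/14 − 5/56 + 3/56 = 23/28
P(none) = 1 − 23/28 = 5/28

5/28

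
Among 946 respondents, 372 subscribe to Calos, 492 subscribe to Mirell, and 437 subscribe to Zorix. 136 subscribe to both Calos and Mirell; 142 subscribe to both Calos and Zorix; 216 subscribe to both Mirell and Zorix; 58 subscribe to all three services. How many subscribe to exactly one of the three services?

By inclusion–exclusion (exactly-one form):
N(exactly one) = 372 + 492 + 437 − 2·136 − 2·142 − 2·216 + 3·58 = 487

487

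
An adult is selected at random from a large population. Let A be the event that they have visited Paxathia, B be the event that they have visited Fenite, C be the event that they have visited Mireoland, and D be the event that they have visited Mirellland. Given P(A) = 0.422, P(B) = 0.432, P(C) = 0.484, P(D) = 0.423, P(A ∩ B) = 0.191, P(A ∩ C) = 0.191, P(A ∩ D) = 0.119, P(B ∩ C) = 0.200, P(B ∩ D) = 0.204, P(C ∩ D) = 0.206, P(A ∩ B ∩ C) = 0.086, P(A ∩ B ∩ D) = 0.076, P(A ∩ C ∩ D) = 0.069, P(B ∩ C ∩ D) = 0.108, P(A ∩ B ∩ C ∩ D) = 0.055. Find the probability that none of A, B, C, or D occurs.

By inclusion–exclusion:
P(A ∪ B ∪ C ∪ D) = 0.422 + 0.432 + 0.484 + 0.423 − 0.191 − 0.191 − 0.119 − 0.200 − 0.204 − 0.206 + 0.086 + 0.076 + 0.069 + 0.108 − 0.055 = 0.934
P(none) = 1 − 0.934 = 0.066

0.066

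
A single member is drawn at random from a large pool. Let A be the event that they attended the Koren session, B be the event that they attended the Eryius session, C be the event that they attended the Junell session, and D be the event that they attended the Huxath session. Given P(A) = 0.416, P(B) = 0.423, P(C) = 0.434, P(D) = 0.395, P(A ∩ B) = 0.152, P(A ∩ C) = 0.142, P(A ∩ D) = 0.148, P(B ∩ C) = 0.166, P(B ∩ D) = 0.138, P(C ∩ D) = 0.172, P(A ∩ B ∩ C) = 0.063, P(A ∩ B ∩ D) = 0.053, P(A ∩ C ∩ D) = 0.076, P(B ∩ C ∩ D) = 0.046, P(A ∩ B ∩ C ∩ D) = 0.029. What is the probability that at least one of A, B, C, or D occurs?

0.959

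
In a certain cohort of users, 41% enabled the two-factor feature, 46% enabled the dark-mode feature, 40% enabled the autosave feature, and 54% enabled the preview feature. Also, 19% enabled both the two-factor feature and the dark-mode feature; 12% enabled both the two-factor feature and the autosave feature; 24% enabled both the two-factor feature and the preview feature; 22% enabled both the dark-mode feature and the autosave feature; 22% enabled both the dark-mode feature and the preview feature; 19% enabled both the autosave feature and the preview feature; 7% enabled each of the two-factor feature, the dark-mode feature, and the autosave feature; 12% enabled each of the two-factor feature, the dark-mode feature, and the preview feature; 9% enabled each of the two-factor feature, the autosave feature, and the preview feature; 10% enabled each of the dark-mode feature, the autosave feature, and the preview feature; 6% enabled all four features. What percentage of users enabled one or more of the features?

95%

Apply inclusion-exclusion:
P(at least one) = 41 + 46 + 40 + 54 − 19 − 12 − 24 − 22 − 22 − 19 + 7 + 12 + 9 + 10 − 6 = 95%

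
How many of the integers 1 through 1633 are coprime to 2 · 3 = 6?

545

By inclusion–exclusion:
816 + 544 − 272 = 1088
1633 − 1088 = 545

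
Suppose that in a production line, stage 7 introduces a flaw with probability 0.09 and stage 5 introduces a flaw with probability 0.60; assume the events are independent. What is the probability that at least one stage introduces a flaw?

0.636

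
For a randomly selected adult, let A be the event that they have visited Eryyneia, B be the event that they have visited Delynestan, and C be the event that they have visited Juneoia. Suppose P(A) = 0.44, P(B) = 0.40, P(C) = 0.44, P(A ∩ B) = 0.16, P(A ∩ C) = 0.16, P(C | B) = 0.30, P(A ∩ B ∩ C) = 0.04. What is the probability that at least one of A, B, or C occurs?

P(B ∩ C) = P(B)·P(C|B) = 0.40 × 0.30 = 0.12
P(A ∪ B ∪ C) = 0.44 + 0.40 + 0.44 − 0.16 − 0.16 − 0.12 + 0.04 = 0.88

0.88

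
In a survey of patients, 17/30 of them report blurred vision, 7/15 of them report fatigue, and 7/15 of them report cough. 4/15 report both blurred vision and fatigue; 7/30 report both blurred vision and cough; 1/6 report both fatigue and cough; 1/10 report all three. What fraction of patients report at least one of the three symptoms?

P(union) = 17/30 + 7/15 + 7/15 − 4/15 − 7/30 − 1/6 + 1/10 = 14/15

14/15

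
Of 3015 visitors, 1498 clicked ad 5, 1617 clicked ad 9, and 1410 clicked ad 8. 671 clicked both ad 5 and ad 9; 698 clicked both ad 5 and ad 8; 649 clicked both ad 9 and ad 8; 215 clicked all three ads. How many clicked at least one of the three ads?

2722

|at least one| = 1498 + 1617 + 1410 − 671 − 698 − 649 + 215 = 2722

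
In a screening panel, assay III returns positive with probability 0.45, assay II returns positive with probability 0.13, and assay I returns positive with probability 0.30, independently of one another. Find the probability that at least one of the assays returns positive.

P(none) = (1 − 0.45) × (1 − 0.13) × (1 − 0.30) = 0.55 × 0.87 × 0.70 = 0.33495
P(at least one) = 1 − 0.33495 = 0.66505

0.66505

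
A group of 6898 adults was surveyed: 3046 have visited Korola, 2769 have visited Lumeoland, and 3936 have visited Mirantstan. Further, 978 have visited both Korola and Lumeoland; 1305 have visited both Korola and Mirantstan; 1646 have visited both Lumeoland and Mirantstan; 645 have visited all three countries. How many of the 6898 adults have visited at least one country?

|at least one| = 3046 + 2769 + 3936 − 978 − 1305 − 1646 + 645 = 6467

6467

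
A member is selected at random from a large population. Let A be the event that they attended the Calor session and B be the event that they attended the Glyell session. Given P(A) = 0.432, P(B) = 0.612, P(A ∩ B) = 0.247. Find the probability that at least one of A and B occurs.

0.797

By inclusion–exclusion:
P(A ∪ B) = 0.432 + 0.612 − 0.247 = 0.797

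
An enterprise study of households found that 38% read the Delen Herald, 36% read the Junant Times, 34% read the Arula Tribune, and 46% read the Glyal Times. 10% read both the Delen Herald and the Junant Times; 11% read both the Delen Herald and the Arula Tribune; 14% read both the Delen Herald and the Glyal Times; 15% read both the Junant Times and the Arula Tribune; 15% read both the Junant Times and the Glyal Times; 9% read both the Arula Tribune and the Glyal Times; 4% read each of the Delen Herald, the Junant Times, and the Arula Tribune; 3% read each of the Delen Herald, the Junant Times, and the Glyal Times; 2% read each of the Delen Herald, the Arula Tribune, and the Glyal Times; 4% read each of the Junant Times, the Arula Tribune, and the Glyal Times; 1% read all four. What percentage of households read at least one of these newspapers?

Inclusion–exclusion gives
P(union) = 38 + 36 + 34 + 46 − 10 − 11 − 14 − 15 − 15 − 9 + 4 + 3 + 2 + 4 − 1 = 92%

92%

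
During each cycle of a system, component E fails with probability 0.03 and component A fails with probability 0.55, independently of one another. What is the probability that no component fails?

0.4365

Independence gives P(none) = ∏(1 − pᵢ).
P(none) = (1 − 0.03) × (1 − 0.55) = 0.97 × 0.45 = 0.4365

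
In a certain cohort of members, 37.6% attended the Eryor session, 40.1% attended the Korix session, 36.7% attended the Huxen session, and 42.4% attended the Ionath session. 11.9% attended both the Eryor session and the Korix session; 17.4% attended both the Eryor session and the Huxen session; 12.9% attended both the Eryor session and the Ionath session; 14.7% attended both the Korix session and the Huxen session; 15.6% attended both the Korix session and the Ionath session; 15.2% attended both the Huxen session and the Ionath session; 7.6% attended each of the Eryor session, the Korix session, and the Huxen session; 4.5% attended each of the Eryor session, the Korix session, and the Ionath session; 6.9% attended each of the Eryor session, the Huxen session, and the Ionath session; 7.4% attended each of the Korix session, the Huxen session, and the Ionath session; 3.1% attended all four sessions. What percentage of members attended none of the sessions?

7.6%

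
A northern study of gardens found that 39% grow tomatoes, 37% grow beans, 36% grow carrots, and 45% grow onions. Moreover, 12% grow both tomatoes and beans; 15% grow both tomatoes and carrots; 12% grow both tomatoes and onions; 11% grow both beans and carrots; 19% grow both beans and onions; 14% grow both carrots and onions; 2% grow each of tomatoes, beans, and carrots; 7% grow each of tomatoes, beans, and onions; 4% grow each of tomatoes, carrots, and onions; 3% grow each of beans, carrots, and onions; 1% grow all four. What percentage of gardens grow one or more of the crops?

By inclusion-exclusion,
P(≥1) = 39 + 37 + 36 + 45 − 12 − 15 − 12 − 11 − 19 − 14 + 2 + 7 + 4 + 3 − 1 = 89%

89%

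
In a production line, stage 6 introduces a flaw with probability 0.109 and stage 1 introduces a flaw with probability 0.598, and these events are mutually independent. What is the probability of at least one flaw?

0.641818

P(none) = (1 − 0.109) × (1 − 0.598) = 0.891 × 0.402 = 0.358182
P(at least one) = 1 − 0.358182 = 0.641818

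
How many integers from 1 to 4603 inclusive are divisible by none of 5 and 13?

floor(4603/5) + floor(4603/13) − floor(4603/65) = 920 + 354 − 70 = 1204
4603 − 1204 = 3399

3399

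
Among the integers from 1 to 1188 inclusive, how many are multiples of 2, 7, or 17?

⌊1188/2⌋ + ⌊1188/7⌋ + ⌊1188/17⌋ − ⌊1188/14⌋ − ⌊1188/34⌋ − ⌊1188/119⌋ + ⌊1188/238⌋ = 594 + 169 + 69 − 84 − 34 − 9 + 4 = 709

709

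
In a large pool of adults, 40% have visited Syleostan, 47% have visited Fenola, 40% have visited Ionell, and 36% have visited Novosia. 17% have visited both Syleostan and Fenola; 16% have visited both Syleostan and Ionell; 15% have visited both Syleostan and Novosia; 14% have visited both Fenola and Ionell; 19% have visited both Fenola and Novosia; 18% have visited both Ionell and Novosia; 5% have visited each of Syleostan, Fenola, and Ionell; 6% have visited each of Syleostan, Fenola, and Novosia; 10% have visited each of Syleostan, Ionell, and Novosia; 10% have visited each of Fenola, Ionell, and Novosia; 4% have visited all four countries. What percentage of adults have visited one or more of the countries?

91%

P(≥1) = 40 + 47 + 40 + 36 − 17 − 16 − 15 − 14 − 19 − 18 + 5 + 6 + 10 + 10 − 4 = 91%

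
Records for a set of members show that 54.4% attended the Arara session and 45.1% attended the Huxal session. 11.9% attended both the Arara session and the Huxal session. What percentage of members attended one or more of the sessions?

87.6%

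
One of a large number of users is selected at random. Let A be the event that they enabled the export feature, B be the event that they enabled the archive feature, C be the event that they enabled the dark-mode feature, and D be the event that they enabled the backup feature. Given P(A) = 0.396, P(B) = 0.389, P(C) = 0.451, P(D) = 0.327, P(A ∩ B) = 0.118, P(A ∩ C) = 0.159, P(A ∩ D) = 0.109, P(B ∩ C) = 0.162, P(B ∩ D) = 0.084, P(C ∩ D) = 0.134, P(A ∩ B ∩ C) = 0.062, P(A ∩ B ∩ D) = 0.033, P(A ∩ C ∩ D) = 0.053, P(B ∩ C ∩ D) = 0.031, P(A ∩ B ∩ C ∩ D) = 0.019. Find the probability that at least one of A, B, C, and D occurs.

0.957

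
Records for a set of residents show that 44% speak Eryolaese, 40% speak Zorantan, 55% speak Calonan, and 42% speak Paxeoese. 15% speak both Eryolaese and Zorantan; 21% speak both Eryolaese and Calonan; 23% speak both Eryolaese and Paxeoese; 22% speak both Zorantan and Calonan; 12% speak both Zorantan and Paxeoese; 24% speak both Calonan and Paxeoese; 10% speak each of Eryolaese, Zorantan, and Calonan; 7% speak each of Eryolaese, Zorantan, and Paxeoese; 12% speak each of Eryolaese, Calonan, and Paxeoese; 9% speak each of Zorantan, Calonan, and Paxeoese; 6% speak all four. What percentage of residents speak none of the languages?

By inclusion-exclusion,
P(at least one) = 44 + 40 + 55 + 42 − 15 − 21 − 23 − 22 − 12 − 24 + 10 + 7 + 12 + 9 − 6 = 96%
P(none) = 100% − 96% = 4%

4%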